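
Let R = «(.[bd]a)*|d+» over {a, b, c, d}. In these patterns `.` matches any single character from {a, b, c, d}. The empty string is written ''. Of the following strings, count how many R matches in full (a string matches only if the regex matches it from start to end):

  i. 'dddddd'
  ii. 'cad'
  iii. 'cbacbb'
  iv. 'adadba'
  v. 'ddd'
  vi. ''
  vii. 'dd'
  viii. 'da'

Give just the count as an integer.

5

i → match
ii → no match
iii → no match
iv → match
v → match
vi → match
vii → match
viii → no match
Total matched: 5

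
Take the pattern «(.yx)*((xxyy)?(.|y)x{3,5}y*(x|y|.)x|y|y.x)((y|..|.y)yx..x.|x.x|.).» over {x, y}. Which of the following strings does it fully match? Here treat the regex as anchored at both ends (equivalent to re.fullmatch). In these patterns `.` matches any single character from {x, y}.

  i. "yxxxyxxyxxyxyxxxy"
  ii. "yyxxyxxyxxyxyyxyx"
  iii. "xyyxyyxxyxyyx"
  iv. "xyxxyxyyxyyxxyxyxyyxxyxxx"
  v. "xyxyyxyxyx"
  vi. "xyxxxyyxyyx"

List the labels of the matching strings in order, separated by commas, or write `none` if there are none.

i → no match
ii → match
iii → no match
iv → match
v → no match
vi → no match

ii, iv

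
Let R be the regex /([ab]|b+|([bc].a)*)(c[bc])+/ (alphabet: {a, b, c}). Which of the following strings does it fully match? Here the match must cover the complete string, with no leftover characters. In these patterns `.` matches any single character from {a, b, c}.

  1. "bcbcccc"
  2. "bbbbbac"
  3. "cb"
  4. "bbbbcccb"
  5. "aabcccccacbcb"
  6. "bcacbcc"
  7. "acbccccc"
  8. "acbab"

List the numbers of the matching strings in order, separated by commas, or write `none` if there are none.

1, 3, 4, 6

1. "bcbcccc" → match
2. "bbbbbac" → no match
3. "cb" → match
4. "bbbbcccb" → match
5 → no match
6. "bcacbcc" → match
7. "acbccccc" → no match
8. "acbab" → no match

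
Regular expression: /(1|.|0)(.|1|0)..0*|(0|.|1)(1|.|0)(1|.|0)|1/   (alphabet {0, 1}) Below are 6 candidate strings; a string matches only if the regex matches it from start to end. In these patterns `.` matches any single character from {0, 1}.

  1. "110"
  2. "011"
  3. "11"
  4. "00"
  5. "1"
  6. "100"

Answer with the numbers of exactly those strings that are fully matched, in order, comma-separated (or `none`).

1, 2, 5, 6

1. "110" → match
2. "011" → match
3. "11" → no match
4. "00" → no match
5. "1" → match
6. "100" → match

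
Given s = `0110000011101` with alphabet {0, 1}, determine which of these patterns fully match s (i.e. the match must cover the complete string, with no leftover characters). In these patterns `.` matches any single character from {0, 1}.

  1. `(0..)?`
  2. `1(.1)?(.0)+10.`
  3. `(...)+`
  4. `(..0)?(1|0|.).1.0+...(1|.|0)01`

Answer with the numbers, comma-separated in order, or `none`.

4

1 → no match
2 → no match — must start with `1`
3 → no match
4 → match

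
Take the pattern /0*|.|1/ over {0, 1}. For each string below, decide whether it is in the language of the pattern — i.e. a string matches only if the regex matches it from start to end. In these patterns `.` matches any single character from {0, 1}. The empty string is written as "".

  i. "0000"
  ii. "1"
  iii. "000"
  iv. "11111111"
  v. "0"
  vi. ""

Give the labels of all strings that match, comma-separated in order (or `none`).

i → match
ii → match
iii → match
iv → no match
v → match
vi → match

i, ii, iii, v, vi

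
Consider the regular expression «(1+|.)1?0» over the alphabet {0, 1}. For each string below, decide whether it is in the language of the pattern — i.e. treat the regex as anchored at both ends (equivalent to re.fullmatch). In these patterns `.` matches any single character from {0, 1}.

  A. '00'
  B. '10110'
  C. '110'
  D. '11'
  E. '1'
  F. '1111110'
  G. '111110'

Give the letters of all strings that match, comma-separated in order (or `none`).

A → match
B → no match
C → match
D → no match — must end with '0'
E → no match — must end with '0'
F → match
G → match

A, C, F, G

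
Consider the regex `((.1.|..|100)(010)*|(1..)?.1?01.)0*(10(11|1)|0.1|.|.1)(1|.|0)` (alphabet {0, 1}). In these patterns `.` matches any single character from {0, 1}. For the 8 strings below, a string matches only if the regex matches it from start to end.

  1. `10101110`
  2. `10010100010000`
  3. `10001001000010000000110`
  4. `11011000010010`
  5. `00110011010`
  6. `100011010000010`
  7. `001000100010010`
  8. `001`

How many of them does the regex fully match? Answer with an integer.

0

1 → no match
2 → no match
3 → no match
4 → no match
5 → no match
6 → no match
7 → no match
8 → no match
Total matched: 0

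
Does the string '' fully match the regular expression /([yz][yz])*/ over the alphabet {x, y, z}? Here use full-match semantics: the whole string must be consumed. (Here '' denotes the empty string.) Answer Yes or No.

Yes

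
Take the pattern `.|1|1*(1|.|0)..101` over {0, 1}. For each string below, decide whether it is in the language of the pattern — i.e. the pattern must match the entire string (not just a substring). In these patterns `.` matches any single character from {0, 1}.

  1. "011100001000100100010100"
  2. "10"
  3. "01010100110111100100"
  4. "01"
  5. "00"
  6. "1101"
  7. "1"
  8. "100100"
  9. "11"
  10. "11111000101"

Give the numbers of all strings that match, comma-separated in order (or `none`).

7, 10

1 → no match
2 → no match
3 → no match
4 → no match
5 → no match
6 → no match
7 → match
8 → no match
9 → no match
10 → match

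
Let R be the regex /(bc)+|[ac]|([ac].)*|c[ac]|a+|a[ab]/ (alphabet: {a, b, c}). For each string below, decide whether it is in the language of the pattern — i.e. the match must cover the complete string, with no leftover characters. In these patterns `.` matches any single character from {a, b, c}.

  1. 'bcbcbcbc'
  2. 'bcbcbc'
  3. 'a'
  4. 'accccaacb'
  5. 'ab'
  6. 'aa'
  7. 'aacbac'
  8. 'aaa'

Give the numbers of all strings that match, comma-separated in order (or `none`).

1. 'bcbcbcbc' → match
2. 'bcbcbc' → match
3. 'a' → match
4. 'accccaacb' → no match
5. 'ab' → match
6. 'aa' → match
7. 'aacbac' → match
8. 'aaa' → match

1, 2, 3, 5, 6, 7, 8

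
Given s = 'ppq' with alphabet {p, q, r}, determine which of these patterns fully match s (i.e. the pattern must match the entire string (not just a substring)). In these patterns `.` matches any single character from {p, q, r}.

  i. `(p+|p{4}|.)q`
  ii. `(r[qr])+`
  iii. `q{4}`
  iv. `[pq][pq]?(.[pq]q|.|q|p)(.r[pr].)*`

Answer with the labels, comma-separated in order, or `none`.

i, iv

i → match
ii → no match — must start with 'r'
iii → no match — must start with 'q'
iv → match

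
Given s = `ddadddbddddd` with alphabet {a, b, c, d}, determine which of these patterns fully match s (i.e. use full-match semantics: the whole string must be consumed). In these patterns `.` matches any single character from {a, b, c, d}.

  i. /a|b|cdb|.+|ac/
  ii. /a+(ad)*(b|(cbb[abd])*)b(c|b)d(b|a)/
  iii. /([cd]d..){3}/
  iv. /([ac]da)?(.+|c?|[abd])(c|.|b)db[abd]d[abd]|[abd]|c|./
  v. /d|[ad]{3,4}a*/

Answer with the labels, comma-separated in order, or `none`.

i, iii

i → match
ii → no match — must start with `a`
iii → match
iv → no match
v → no match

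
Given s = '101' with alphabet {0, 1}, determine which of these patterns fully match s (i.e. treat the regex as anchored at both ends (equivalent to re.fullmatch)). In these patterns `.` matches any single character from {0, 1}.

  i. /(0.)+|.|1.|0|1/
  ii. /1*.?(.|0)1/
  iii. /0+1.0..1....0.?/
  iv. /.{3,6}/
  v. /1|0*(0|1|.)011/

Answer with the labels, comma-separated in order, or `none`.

ii, iv

i → no match
ii → match
iii → no match — must start with '0'
iv → match
v → no match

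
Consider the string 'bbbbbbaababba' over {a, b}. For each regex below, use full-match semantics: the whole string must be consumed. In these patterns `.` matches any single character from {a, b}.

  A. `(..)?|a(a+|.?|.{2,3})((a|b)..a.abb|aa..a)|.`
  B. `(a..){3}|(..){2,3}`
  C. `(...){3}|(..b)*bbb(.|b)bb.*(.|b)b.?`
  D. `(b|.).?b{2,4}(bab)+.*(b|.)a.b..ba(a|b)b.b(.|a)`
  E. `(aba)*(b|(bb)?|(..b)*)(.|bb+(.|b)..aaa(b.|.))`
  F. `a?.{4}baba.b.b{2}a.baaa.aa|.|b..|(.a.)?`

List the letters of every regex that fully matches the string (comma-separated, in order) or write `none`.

A → no match
B → no match
C → match
D → no match
E → match
F → no match

C, E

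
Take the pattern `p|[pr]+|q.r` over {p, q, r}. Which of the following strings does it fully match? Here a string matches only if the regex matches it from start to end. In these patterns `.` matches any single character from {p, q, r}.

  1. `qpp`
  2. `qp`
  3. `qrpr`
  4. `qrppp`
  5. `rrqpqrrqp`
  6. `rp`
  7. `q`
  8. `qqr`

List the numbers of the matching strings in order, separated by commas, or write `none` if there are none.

6, 8

1 → no match
2 → no match
3 → no match
4 → no match
5 → no match
6 → match
7 → no match
8 → match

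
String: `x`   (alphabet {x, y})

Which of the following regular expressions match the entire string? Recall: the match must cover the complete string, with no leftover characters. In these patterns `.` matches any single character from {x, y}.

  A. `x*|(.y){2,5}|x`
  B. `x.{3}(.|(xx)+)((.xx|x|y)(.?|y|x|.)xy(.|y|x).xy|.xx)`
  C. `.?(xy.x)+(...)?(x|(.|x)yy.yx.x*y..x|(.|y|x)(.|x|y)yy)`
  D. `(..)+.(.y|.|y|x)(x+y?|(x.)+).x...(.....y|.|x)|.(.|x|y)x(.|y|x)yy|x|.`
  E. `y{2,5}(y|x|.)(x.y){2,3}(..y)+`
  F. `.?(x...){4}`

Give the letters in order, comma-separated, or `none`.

A → match
B → no match
C → no match
D → match
E → no match — must start with `y`
F → no match

A, D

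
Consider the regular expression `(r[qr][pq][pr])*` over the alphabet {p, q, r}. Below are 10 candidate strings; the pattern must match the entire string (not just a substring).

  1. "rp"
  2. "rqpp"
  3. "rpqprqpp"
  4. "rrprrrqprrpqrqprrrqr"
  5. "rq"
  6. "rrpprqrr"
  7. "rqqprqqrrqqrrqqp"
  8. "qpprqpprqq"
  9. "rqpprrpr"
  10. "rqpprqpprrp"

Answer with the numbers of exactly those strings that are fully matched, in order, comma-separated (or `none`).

1. "rp" → no match
2. "rqpp" → match
3. "rpqprqpp" → no match
4 → no match
5. "rq" → no match
6. "rrpprqrr" → no match
7 → match
8. "qpprqpprqq" → no match
9. "rqpprrpr" → match
10. "rqpprqpprrp" → no match

2, 7, 9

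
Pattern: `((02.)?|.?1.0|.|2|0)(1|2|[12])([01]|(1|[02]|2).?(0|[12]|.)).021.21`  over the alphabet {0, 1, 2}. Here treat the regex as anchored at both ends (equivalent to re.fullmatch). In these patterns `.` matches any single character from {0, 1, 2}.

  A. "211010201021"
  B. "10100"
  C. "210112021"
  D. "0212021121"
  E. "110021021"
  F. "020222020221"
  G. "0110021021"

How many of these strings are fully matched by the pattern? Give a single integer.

A → no match
B → no match — must end with "21"
C → no match
D → match
E → match
F → no match
G → match
Total matched: 3

3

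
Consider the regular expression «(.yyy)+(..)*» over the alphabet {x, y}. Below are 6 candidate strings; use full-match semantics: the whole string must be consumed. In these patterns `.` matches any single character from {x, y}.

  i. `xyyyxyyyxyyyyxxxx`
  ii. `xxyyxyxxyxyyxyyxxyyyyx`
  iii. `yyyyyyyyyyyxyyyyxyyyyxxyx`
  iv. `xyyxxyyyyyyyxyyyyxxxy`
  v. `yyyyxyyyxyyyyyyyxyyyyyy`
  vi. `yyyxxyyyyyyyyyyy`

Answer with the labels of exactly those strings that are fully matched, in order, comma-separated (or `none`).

i → no match
ii → no match
iii → no match
iv → no match
v → no match
vi → no match

none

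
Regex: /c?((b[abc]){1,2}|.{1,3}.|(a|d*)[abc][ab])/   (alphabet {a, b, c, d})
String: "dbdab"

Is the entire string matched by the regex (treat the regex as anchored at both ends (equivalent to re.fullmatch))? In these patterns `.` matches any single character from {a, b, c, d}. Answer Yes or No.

No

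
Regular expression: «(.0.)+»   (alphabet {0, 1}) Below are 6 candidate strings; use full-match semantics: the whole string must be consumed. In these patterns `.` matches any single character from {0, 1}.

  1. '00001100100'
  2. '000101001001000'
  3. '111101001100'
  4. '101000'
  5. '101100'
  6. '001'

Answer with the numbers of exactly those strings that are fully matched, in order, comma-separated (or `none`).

2, 4, 5, 6

1. '00001100100' → no match
2 → match
3. '111101001100' → no match
4. '101000' → match
5. '101100' → match
6. '001' → match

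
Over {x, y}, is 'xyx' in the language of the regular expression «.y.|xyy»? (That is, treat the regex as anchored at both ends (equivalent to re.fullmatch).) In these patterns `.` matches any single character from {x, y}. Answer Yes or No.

Yes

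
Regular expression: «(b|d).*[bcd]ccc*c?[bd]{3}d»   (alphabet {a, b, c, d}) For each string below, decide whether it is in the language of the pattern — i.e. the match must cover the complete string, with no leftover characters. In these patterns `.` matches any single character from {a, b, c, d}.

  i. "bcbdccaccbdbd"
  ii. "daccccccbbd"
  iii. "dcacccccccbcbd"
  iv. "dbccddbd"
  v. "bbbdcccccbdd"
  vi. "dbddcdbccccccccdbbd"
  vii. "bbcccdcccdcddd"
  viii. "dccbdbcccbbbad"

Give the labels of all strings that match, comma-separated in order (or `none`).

iv, vi

i → no match
ii → no match
iii → no match
iv → match
v → no match
vi → match
vii → no match
viii → no match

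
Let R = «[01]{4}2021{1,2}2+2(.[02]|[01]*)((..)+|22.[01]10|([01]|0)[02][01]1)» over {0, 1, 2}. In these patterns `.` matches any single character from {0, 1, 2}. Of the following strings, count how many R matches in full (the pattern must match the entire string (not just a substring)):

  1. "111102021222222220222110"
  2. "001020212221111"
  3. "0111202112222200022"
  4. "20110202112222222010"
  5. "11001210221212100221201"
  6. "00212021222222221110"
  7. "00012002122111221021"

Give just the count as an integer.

2

1 → no match
2 → match
3 → match
4 → no match
5 → no match
6 → no match
7 → no match
Total matched: 2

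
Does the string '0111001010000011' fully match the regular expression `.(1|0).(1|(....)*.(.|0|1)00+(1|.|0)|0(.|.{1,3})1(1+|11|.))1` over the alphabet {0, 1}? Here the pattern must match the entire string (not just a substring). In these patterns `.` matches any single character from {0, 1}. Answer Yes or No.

Yes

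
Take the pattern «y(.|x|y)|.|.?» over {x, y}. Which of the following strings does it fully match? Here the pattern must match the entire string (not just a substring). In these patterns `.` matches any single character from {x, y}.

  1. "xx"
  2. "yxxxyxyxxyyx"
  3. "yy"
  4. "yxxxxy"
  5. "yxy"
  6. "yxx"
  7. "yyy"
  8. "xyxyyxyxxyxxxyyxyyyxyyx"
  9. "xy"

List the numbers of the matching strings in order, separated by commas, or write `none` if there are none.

3

1. "xx" → no match
2. "yxxxyxyxxyyx" → no match
3. "yy" → match
4. "yxxxxy" → no match
5. "yxy" → no match
6. "yxx" → no match
7. "yyy" → no match
8 → no match
9. "xy" → no match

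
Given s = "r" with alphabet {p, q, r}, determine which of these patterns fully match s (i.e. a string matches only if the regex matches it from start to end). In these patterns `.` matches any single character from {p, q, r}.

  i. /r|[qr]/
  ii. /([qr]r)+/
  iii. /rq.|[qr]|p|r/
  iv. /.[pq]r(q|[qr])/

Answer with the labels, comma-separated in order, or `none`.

i, iii

i → match
ii → no match
iii → match
iv → no match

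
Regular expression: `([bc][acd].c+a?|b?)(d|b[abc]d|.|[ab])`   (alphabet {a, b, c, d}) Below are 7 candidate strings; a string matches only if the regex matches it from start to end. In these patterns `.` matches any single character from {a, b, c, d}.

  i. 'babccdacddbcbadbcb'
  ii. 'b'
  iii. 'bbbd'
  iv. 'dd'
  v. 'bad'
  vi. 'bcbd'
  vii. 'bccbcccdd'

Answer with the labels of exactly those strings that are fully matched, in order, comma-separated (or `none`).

ii, iii, v

i → no match
ii → match
iii → match
iv → no match
v → match
vi → no match
vii → no match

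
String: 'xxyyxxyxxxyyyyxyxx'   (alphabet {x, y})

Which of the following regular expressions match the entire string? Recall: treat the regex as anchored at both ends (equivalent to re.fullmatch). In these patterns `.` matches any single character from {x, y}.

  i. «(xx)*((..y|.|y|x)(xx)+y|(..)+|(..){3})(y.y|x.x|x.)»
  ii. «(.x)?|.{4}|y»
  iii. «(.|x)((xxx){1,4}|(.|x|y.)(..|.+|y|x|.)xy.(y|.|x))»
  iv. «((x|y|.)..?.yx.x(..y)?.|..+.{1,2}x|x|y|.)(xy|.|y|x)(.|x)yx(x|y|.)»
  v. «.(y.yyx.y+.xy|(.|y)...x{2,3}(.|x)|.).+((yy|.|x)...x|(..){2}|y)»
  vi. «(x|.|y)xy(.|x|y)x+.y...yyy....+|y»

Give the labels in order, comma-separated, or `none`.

i → match
ii → no match
iii → match
iv → no match
v → match
vi → match

i, iii, v, vi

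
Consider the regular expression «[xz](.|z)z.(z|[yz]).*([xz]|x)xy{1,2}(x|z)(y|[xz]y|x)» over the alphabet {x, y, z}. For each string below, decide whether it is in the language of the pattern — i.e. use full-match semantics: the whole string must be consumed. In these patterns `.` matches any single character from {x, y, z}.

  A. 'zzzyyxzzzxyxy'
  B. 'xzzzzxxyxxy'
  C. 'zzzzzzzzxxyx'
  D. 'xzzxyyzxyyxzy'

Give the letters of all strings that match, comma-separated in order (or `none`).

A, B, D

A → match
B. 'xzzzzxxyxxy' → match
C. 'zzzzzzzzxxyx' → no match
D → match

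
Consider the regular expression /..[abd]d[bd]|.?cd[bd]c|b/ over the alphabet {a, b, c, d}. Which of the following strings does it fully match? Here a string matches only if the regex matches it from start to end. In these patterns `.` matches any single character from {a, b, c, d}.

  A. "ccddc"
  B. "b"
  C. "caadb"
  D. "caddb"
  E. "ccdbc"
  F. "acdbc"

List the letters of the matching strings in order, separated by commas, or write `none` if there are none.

A. "ccddc" → match
B. "b" → match
C. "caadb" → match
D. "caddb" → match
E. "ccdbc" → match
F. "acdbc" → match

A, B, C, D, E, F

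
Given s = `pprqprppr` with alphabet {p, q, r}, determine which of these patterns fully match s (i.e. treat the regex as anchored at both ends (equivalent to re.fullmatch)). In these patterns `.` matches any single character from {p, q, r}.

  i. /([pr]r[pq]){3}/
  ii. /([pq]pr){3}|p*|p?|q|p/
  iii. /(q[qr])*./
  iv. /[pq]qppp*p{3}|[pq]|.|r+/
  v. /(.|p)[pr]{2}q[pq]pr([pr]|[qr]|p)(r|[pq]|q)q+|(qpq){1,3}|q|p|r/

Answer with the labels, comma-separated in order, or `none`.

ii

i → no match
ii → match
iii → no match
iv → no match
v → no match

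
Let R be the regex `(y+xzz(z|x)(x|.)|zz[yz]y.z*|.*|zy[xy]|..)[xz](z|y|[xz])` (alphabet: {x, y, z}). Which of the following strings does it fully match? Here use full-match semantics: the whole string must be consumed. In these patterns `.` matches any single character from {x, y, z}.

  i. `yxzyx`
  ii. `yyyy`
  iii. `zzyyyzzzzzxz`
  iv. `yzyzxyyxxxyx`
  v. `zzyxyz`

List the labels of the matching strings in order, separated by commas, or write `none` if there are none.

i → no match
ii → no match
iii → match
iv → no match
v → no match

iii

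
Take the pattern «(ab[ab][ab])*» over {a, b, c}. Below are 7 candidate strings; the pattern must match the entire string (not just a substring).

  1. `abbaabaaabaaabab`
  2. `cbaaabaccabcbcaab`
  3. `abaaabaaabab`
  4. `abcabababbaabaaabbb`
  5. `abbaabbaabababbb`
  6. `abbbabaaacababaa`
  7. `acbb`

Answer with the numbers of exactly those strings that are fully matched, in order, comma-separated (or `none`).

1 → match
2 → no match
3 → match
4 → no match
5 → match
6 → no match
7 → no match

1, 3, 5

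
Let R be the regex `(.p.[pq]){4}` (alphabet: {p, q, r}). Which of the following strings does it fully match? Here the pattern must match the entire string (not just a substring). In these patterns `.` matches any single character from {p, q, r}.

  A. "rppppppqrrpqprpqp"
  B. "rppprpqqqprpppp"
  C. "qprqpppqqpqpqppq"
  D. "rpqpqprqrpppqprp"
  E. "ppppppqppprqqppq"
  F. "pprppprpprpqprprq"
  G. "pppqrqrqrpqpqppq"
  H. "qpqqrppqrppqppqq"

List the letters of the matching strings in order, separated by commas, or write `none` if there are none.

C, D, E, H

A → no match
B → no match
C → match
D → match
E → match
F → no match
G → no match
H → match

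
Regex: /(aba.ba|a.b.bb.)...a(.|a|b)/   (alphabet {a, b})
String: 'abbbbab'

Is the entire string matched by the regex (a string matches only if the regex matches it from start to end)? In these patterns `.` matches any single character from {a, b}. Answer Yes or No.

No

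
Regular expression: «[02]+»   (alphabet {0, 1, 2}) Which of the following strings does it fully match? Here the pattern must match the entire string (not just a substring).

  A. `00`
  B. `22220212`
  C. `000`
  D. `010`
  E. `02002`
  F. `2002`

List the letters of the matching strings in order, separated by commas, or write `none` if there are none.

A, C, E, F

A. `00` → match
B. `22220212` → no match
C. `000` → match
D. `010` → no match
E. `02002` → match
F. `2002` → match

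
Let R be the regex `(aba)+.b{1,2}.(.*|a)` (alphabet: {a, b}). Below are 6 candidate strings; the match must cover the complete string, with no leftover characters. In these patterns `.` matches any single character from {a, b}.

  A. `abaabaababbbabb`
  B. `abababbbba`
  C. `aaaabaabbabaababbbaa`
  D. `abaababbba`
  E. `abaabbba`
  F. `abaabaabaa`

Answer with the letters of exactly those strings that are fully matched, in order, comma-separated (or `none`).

A → match
B → no match
C → no match — must start with `aba`
D → match
E → match
F → match

A, D, E, F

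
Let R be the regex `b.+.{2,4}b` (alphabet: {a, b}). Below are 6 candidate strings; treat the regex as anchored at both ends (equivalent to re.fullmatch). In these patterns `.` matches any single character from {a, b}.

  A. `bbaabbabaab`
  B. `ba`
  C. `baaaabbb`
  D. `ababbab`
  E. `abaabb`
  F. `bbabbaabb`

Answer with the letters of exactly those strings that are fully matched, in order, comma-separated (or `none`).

A → match
B → no match — must end with `b`
C → match
D → no match — must start with `b`
E → no match — must start with `b`
F → match

A, C, F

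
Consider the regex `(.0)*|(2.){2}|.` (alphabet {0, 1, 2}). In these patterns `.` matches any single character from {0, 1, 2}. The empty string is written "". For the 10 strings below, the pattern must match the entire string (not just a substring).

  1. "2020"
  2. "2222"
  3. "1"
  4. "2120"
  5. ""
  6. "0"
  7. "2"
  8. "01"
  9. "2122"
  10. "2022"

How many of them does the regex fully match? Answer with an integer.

1. "2020" → match
2. "2222" → match
3. "1" → match
4. "2120" → match
5. "" → match
6. "0" → match
7. "2" → match
8. "01" → no match
9. "2122" → match
10. "2022" → match
Total matched: 9

9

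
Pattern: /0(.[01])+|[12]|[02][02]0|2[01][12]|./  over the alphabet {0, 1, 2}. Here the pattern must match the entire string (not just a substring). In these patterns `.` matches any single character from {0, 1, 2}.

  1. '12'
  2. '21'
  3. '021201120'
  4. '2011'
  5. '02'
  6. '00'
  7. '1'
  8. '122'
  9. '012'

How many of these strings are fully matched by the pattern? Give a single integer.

1 → no match
2 → no match
3 → match
4 → no match
5 → no match
6 → no match
7 → match
8 → no match
9 → no match
Total matched: 2

2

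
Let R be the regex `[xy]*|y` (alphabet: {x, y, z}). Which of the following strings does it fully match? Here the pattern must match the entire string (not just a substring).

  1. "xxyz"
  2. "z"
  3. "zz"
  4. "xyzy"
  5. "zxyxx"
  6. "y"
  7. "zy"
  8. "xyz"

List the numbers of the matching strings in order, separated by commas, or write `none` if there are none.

6

1 → no match
2 → no match
3 → no match
4 → no match
5 → no match
6 → match
7 → no match
8 → no match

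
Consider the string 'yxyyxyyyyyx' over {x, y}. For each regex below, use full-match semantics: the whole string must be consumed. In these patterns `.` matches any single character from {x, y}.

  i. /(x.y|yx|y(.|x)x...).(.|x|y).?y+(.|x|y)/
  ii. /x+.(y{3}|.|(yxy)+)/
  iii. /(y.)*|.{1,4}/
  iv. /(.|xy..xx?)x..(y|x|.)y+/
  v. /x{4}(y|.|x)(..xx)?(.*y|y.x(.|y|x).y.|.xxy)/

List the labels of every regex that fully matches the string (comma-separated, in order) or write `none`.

i → match
ii → no match — must start with 'x'
iii → no match
iv → no match — must end with 'y'
v → no match — must start with 'x'

i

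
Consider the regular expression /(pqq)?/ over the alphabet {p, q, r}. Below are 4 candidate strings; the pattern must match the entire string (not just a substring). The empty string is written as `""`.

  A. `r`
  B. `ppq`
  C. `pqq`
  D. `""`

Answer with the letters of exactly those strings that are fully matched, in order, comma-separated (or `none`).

A → no match
B → no match
C → match
D → match

C, D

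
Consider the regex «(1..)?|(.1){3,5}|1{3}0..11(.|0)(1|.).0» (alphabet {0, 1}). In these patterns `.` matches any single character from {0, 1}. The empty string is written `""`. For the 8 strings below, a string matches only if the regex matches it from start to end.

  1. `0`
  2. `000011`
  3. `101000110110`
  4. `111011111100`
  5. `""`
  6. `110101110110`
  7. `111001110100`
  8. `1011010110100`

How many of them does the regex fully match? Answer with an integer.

1 → no match
2 → no match
3 → no match
4 → match
5 → match
6 → no match
7 → match
8 → no match
Total matched: 3

3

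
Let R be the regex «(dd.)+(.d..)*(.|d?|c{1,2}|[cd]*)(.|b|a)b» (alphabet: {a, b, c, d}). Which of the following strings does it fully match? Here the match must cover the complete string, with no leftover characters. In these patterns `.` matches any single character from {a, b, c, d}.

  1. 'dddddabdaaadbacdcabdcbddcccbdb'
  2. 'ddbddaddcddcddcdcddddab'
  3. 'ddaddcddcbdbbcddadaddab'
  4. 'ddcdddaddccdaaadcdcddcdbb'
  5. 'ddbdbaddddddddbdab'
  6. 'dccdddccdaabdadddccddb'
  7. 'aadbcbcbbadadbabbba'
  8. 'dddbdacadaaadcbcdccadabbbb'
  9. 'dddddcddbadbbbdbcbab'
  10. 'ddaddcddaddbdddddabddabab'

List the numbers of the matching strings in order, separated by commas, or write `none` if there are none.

2, 4, 8, 9, 10

1 → no match
2 → match
3 → no match
4 → match
5 → no match
6 → no match — must start with 'dd'
7 → no match — must start with 'dd'
8 → match
9 → match
10 → match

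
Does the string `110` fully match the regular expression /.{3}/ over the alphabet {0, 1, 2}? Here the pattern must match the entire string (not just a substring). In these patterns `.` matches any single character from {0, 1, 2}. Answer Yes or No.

Yes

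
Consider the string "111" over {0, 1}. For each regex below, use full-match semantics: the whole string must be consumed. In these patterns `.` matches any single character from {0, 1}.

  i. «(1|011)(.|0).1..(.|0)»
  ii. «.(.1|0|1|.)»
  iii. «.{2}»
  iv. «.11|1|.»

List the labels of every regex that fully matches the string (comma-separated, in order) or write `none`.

i → no match
ii → match
iii → no match
iv → match

ii, iv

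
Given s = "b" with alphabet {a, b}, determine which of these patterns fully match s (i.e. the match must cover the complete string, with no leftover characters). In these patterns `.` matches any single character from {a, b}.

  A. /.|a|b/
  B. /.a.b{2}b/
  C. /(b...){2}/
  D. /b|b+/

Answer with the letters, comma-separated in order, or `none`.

A, D

A → match
B → no match — must end with "bb"
C → no match
D → match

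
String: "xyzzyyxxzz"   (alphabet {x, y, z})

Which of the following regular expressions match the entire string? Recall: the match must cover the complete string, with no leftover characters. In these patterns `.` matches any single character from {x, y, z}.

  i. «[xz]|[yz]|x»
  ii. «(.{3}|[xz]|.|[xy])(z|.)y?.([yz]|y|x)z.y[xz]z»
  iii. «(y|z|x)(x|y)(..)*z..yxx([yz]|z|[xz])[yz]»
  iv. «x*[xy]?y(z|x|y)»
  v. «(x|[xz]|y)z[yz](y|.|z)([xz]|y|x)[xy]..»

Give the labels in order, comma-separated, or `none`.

iii

i → no match
ii → no match
iii → match
iv → no match
v → no match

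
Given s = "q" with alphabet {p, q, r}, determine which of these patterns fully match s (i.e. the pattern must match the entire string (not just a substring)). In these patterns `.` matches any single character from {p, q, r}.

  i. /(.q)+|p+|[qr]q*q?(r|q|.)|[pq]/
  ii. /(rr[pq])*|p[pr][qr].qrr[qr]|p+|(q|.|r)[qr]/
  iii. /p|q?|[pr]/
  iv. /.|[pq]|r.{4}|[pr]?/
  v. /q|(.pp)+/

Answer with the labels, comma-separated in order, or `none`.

i, iii, iv, v

i → match
ii → no match
iii → match
iv → match
v → match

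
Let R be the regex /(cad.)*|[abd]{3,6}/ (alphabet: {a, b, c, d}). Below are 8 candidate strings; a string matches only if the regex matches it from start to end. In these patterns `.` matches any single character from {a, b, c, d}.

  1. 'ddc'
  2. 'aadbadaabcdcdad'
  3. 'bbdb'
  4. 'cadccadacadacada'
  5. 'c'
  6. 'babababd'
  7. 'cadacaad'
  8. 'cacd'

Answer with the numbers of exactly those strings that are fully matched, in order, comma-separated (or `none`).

1 → no match
2 → no match
3 → match
4 → match
5 → no match
6 → no match
7 → no match
8 → no match

3, 4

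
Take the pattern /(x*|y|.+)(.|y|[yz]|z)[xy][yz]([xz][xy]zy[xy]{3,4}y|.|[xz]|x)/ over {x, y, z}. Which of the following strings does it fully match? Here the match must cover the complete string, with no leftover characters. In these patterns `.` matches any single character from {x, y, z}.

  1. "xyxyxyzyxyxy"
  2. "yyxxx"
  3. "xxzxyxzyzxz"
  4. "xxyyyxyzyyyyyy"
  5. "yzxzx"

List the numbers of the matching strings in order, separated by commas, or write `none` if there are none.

1, 4, 5

1. "xyxyxyzyxyxy" → match
2. "yyxxx" → no match
3. "xxzxyxzyzxz" → no match
4 → match
5. "yzxzx" → match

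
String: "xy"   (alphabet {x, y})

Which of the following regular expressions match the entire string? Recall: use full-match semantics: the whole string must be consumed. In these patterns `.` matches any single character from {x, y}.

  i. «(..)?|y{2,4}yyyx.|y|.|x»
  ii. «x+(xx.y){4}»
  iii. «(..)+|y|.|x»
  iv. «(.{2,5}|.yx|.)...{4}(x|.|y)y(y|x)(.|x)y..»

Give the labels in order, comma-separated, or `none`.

i → match
ii → no match
iii → match
iv → no match

i, iii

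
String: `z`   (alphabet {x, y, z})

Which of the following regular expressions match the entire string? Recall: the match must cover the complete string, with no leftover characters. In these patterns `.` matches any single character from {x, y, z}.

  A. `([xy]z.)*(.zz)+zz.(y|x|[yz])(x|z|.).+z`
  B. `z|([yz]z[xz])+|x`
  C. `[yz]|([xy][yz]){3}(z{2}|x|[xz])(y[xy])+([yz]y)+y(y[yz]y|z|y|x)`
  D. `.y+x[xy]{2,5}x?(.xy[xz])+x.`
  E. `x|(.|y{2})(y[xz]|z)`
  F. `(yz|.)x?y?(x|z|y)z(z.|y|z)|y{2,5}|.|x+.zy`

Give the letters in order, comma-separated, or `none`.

A → no match
B → match
C → match
D → no match
E → no match
F → match

B, C, F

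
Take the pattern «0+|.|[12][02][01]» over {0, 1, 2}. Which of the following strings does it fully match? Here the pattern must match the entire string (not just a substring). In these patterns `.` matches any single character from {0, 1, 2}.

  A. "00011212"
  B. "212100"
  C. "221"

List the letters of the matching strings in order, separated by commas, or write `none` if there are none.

A → no match
B → no match
C → match

C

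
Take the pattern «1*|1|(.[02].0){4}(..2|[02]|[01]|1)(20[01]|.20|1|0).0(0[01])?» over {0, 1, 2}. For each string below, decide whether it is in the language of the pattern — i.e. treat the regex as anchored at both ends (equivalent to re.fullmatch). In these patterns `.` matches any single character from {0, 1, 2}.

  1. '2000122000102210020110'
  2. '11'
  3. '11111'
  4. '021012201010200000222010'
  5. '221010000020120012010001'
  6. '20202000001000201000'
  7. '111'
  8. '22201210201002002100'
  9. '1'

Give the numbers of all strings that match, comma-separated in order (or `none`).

1 → match
2. '11' → match
3. '11111' → match
4 → match
5 → match
6 → match
7. '111' → match
8 → match
9. '1' → match

1, 2, 3, 4, 5, 6, 7, 8, 9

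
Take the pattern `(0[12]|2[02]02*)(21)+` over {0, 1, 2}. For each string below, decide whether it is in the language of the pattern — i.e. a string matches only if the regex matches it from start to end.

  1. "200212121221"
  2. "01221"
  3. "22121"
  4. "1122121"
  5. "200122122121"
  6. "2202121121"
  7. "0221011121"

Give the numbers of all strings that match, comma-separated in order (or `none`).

none

1. "200212121221" → no match
2. "01221" → no match
3. "22121" → no match
4. "1122121" → no match
5. "200122122121" → no match
6. "2202121121" → no match
7. "0221011121" → no match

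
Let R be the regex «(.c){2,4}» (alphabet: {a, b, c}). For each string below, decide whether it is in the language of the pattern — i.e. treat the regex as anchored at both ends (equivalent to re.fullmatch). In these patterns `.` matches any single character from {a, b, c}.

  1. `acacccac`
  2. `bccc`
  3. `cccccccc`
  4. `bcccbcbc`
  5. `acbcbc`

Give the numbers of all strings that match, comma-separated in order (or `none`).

1, 2, 3, 4, 5

1 → match
2 → match
3 → match
4 → match
5 → match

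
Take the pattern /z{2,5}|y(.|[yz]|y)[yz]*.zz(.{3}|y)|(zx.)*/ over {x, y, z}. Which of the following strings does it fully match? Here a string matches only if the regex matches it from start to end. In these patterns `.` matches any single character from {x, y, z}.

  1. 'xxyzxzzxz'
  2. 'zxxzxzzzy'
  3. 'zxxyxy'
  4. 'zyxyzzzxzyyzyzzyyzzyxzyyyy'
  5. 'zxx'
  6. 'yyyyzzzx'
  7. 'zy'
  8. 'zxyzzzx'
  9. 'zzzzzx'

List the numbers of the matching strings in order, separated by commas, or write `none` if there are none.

5

1 → no match
2 → no match
3 → no match
4 → no match
5 → match
6 → no match
7 → no match
8 → no match
9 → no match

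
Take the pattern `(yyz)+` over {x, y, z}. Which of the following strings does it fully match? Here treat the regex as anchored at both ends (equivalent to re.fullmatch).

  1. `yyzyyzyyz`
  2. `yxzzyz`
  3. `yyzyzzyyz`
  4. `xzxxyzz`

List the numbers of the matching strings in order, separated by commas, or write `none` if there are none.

1

1 → match
2 → no match — must start with `yyz`
3 → no match
4 → no match — must start with `yyz`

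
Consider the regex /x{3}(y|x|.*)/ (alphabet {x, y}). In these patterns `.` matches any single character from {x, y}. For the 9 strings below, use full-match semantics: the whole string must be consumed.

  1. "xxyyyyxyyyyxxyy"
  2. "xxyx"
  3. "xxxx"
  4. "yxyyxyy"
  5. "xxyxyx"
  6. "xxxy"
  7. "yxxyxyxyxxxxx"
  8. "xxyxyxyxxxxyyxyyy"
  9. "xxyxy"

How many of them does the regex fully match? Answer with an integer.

1 → no match
2 → no match
3 → match
4 → no match — must start with "x"
5 → no match
6 → match
7 → no match — must start with "x"
8 → no match
9 → no match
Total matched: 2

2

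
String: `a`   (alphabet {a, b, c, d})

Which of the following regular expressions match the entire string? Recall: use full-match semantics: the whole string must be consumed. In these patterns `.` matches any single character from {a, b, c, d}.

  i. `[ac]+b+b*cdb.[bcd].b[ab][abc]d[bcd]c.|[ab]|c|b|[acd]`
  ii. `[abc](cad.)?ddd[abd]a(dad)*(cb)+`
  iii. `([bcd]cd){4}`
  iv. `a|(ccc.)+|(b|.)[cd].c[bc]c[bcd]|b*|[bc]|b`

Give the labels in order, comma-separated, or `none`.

i → match
ii → no match — must end with `cb`
iii → no match — must end with `cd`
iv → match

i, iv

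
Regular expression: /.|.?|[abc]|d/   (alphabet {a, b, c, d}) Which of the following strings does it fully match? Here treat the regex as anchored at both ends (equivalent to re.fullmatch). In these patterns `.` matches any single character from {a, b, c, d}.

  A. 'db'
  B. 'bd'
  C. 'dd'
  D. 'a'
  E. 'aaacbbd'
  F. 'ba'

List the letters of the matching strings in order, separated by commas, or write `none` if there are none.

D

A → no match
B → no match
C → no match
D → match
E → no match
F → no match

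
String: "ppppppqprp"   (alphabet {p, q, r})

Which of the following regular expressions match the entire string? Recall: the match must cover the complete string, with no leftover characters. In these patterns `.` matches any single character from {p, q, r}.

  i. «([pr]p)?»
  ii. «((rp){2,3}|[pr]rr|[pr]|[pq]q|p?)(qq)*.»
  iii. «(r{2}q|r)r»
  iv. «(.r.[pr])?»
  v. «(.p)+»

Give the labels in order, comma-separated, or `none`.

i → no match
ii → no match
iii → no match — must start with "r"
iv → no match
v → match

v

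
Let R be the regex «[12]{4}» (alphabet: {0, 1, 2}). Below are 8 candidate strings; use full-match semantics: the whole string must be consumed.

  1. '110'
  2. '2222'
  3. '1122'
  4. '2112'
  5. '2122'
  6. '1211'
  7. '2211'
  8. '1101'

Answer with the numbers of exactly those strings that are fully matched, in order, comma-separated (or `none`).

2, 3, 4, 5, 6, 7

1 → no match
2 → match
3 → match
4 → match
5 → match
6 → match
7 → match
8 → no match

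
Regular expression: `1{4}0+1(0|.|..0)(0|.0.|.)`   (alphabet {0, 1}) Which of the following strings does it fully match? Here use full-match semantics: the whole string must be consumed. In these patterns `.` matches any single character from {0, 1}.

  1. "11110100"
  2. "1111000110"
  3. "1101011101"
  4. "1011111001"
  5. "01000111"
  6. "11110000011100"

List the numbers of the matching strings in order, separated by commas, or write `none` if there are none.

1 → match
2 → match
3 → no match
4 → no match
5 → no match — must start with "1"
6 → match

1, 2, 6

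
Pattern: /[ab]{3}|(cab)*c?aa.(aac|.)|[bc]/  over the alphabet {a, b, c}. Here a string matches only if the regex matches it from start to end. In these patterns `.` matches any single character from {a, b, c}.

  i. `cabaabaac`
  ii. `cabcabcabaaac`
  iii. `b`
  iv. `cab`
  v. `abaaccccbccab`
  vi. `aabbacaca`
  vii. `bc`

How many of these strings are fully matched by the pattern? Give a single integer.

i. `cabaabaac` → match
ii → match
iii. `b` → match
iv. `cab` → no match
v → no match
vi. `aabbacaca` → no match
vii. `bc` → no match
Total matched: 3

3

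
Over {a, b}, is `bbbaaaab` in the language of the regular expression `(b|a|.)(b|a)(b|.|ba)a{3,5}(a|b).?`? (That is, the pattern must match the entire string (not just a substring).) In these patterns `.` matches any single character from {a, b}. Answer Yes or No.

Yes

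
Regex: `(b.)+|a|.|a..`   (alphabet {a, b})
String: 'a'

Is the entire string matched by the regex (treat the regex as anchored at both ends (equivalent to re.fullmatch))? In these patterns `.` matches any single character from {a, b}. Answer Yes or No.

Yes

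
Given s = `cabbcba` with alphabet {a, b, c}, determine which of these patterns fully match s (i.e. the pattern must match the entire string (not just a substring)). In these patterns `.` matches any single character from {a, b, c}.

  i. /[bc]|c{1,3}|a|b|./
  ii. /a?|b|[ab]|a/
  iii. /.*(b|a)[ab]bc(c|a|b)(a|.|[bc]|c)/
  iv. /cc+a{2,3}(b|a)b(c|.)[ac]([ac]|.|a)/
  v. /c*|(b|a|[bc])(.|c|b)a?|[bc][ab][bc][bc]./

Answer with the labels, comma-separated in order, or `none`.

iii

i → no match
ii → no match
iii → match
iv → no match — must start with `cc`
v → no match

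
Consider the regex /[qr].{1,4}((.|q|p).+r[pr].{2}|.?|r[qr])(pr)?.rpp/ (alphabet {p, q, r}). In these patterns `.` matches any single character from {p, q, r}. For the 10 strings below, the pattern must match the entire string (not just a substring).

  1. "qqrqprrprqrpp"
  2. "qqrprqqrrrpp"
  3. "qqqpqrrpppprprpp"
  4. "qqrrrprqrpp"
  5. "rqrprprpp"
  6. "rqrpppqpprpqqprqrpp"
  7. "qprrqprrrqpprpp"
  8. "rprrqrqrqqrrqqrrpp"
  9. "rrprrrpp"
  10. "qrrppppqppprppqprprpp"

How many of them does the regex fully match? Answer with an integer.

9

1 → match
2 → no match
3 → match
4 → match
5 → match
6 → match
7 → match
8 → match
9 → match
10 → match
Total matched: 9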